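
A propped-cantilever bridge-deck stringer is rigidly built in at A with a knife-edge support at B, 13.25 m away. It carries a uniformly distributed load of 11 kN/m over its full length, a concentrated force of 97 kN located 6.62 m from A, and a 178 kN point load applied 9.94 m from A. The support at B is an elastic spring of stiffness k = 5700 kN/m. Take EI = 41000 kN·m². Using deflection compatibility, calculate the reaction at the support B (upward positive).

Take the reaction at B as the redundant and release it; the primary structure is a cantilever fixed at A.
Downward deflection at the released point B due to the loads:
  UDL 11: wL⁴/(8EI) = 42381/EI
  point load 97 at a = 6.62: Pa²(3L − a)/(6EI) = 23472/EI
  point load 178 at a = 9.94: Pa²(3L − a)/(6EI) = 87378/EI
  δ_0 = 153231/EI
Flexibility coefficient — unit upward force at B: δ_{BB} = L³/(3EI) = 775.4/EI.
With EI = 41000 kN·m²: δ_0 = 3.7373 m and δ_{BB} = 0.018912 m/kN.
Compatibility — the spring shortens by R_B/k under the reaction it provides: δ_0 − R_B·δ_{BB} = R_B/k. With 1/k = 0.000175 m/kN, R_B = δ_0 / (δ_{BB} + 1/k) = 3.7373 / (0.018912 + 0.000175) = 195.8 kN.

R_B = 195.8 kN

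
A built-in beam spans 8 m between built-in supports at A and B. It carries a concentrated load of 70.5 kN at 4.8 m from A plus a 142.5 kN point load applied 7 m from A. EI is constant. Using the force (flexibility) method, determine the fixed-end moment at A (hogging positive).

Release both end moments; the primary structure is a simply-supported span AB with redundants M_A and M_B.
End rotations of the released simple span under the applied load (×1/EI):
  at A: point load 70.5 at a = 4.8: Pab(L + b)/(6LEI) = 252.7/EI
  at B: point load 70.5 at a = 4.8: Pab(L + a)/(6LEI) = 288.8/EI
  at A: point load 142.5 at a = 7: Pab(L + b)/(6LEI) = 187/EI
  at B: point load 142.5 at a = 7: Pab(L + a)/(6LEI) = 311.7/EI
  θ_A0 = 439.7/EI,  θ_B0 = 600.5/EI
Flexibility coefficients: a unit moment at one end gives L/(3EI) there and L/(6EI) at the far end, so f₁₁ = f₂₂ = 2.667/EI and f₁₂ = f₂₁ = 1.333/EI.
Compatibility — zero rotation at each built-in end:
  2.667 M_A + 1.333 M_B = 439.7
  1.333 M_A + 2.667 M_B = 600.5
Solving the pair gives M_A = 69.73 kN·m and M_B = 190.3 kN·m (hogging).

M_A = 69.73 kN·m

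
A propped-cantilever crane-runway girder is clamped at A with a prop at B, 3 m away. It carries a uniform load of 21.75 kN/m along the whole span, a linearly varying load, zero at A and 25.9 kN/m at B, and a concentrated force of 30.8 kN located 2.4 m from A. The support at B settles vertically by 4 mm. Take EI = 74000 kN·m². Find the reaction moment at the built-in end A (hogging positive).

Choose R_B as the redundant. The primary structure is the cantilever fixed at A.
Deflection at B on the released cantilever, summing each load's contribution:
  UDL 21.75: wL⁴/(8EI) = 220.2/EI
  triangular load, peak 25.9 at the free end: 11w₀L⁴/(120EI) = 192.3/EI
  point load 30.8 at a = 2.4: Pa²(3L − a)/(6EI) = 195.1/EI
  δ_0 = 607.7/EI
Tip deflection under a unit load at B: L³/(3EI) = 9/EI.
With EI = 74000 kN·m²: δ_0 = 0.008212 m and δ_{BB} = 0.000122 m/kN.
Compatibility — the beam at B must follow the support down by 0.004 m: δ_0 − R_B·δ_{BB} = 0.004, so R_B = (0.008212 − 0.004)/0.000122 = 34.63 kN.
Moment equilibrium about A: M_A = Σ(load moments about A) − R_B·L = 249.5 − 34.63×3 = 145.6 kN·m.

M_A = 145.6 kN·m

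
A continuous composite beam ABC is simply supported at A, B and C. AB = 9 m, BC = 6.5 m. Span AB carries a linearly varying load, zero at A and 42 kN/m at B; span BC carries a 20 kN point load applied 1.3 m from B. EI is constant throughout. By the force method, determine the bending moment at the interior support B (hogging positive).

Release continuity at B by inserting a hinge; the redundant is the internal moment M_B. The primary structure is two simply-supported spans AB and BC.
End slopes at the hinge B, treating each span as simply supported:
  span AB: triangular load, peak 42: w₀L³/(45EI) = 680.4/EI
  span BC: point load 20 at a = 1.3: Pab(L + b)/(6LEI) = 40.56/EI
  relative rotation θ_0 = (680.4 + 40.56)/EI = 721/EI
A unit hogging moment at B produces rotation L₁/(3EI) + L₂/(3EI) = 5.167/EI.
Slope continuity at B: θ_0 = M_B·5.167/EI, so M_B = 721/5.167 = 139.5 kN·m (hogging).

M_B = 139.5 kN·m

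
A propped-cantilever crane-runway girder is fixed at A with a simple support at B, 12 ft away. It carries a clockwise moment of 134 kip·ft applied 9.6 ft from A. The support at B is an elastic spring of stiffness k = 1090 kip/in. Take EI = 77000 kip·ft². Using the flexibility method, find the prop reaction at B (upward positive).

R_B = 15.92 kip

Take the reaction at B as the redundant and release it; the primary structure is a cantilever fixed at A.
Downward deflection at the released point B due to the loads:
  clockwise couple 134 at a = 9.6: M₀a(2L − a)/(2EI) = 9262/EI
Flexibility coefficient — unit upward force at B: δ_{BB} = L³/(3EI) = 576/EI.
With EI = 77000 kip·ft²: δ_0 = 0.12029 ft and δ_{BB} = 0.007481 ft/kip.
Compatibility — the spring shortens by R_B/k under the reaction it provides: δ_0 − R_B·δ_{BB} = R_B/k. With 1/k = 1/(1090×12) ft/kip = 0.000076 ft/kip, R_B = δ_0 / (δ_{BB} + 1/k) = 0.12029 / (0.007481 + 0.000076) = 15.92 kip.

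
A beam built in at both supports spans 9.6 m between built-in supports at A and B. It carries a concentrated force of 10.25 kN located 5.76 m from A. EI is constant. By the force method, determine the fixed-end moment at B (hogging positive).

Release both end moments; the primary structure is a simply-supported span AB with redundants M_A and M_B.
End rotations of the released simple span under the applied load (×1/EI):
  at A: point load 10.25 at a = 5.76: Pab(L + b)/(6LEI) = 52.9/EI
  at B: point load 10.25 at a = 5.76: Pab(L + a)/(6LEI) = 60.46/EI
  θ_A0 = 52.9/EI,  θ_B0 = 60.46/EI
Flexibility coefficients: a unit moment at one end gives L/(3EI) there and L/(6EI) at the far end, so f₁₁ = f₂₂ = 3.2/EI and f₁₂ = f₂₁ = 1.6/EI.
Compatibility — zero rotation at each built-in end:
  3.2 M_A + 1.6 M_B = 52.9
  1.6 M_A + 3.2 M_B = 60.46
Solving the pair gives M_A = 9.446 kN·m and M_B = 14.17 kN·m (hogging).

M_B = 14.17 kN·m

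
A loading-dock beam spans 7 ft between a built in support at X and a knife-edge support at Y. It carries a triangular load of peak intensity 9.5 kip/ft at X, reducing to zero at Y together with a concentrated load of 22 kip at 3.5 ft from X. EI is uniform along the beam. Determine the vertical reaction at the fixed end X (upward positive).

Release the roller at Y. Primary structure: cantilever fixed at X.
Free-end deflection of the primary structure under the applied loading (downward +):
  triangular load, peak 9.5 at the fixed end: w₀L⁴/(30EI) = 760.3/EI
  point load 22 at a = 3.5: Pa²(3L − a)/(6EI) = 786/EI
  δ_0 = 1546/EI
Tip deflection under a unit load at Y: L³/(3EI) = 114.3/EI.
Compatibility at Y: δ_0 − R_Y·δ_{YY} = 0, so R_Y = 1546/114.3 = 13.53 kip.
Vertical equilibrium: R_X = ΣP − R_Y = 55.25 − 13.53 = 41.73 kip.

R_X = 41.73 kip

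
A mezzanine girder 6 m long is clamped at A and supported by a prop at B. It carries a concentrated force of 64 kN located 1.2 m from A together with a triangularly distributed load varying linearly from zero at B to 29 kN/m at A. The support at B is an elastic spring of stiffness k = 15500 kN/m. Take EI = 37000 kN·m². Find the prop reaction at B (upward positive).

Choose R_B as the redundant. The primary structure is the cantilever fixed at A.
Deflection at B on the released cantilever, summing each load's contribution:
  point load 64 at a = 1.2: Pa²(3L − a)/(6EI) = 258/EI
  triangular load, peak 29 at the fixed end: w₀L⁴/(30EI) = 1253/EI
  δ_0 = 1511/EI
Tip deflection under a unit load at B: L³/(3EI) = 72/EI.
With EI = 37000 kN·m²: δ_0 = 0.040834 m and δ_{BB} = 0.001946 m/kN.
Compatibility — the spring shortens by R_B/k under the reaction it provides: δ_0 − R_B·δ_{BB} = R_B/k. With 1/k = 0.000065 m/kN, R_B = δ_0 / (δ_{BB} + 1/k) = 0.040834 / (0.001946 + 0.000065) = 20.31 kN.

R_B = 20.31 kN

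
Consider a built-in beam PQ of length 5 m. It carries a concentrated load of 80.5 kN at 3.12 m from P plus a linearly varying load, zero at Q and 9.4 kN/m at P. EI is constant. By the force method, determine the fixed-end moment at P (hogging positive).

Take the two fixed-end moments M_P, M_Q as redundants; the released structure is the simple span PQ.
End rotations of the released simple span under the applied load (×1/EI):
  at P: point load 80.5 at a = 3.12: Pab(L + b)/(6LEI) = 108.3/EI
  at Q: point load 80.5 at a = 3.12: Pab(L + a)/(6LEI) = 127.8/EI
  at P: triangular load, peak 9.4: w₀L³/(45EI) = 26.11/EI
  at Q: triangular load, peak 9.4: 7w₀L³/(360EI) = 22.85/EI
  θ_P0 = 134.4/EI,  θ_Q0 = 150.7/EI
Flexibility coefficients: a unit moment at one end gives L/(3EI) there and L/(6EI) at the far end, so f₁₁ = f₂₂ = 1.667/EI and f₁₂ = f₂₁ = 0.8333/EI.
Compatibility — zero rotation at each built-in end:
  1.667 M_P + 0.8333 M_Q = 134.4
  0.8333 M_P + 1.667 M_Q = 150.7
Solving the pair gives M_P = 47.26 kN·m and M_Q = 66.76 kN·m (hogging).

M_P = 47.26 kN·m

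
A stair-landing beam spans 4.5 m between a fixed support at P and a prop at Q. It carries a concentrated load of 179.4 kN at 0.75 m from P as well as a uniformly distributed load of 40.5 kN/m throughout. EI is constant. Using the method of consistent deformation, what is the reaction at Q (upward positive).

R_Q = 75.4 kN

Take the reaction at Q as the redundant and release it; the primary structure is a cantilever fixed at P.
Primary-structure tip deflection at Q by superposition:
  point load 179.4 at a = 0.75: Pa²(3L − a)/(6EI) = 214.4/EI
  UDL 40.5: wL⁴/(8EI) = 2076/EI
  δ_0 = 2290/EI
Flexibility coefficient — unit upward force at Q: δ_{QQ} = L³/(3EI) = 30.38/EI.
Compatibility at Q: δ_0 − R_Q·δ_{QQ} = 0, so R_Q = 2290/30.38 = 75.4 kN.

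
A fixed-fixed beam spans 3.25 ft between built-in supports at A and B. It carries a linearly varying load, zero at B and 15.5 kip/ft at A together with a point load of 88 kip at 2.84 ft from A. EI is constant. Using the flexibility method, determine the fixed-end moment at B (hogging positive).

Release both end moments; the primary structure is a simply-supported span AB with redundants M_A and M_B.
On the primary (simply-supported) span, the end slopes from the loading are:
  at A: triangular load, peak 15.5: w₀L³/(45EI) = 11.82/EI
  at B: triangular load, peak 15.5: 7w₀L³/(360EI) = 10.35/EI
  at A: point load 88 at a = 2.84: Pab(L + b)/(6LEI) = 19.23/EI
  at B: point load 88 at a = 2.84: Pab(L + a)/(6LEI) = 32/EI
  θ_A0 = 31.06/EI,  θ_B0 = 42.35/EI
Flexibility coefficients: a unit moment at one end gives L/(3EI) there and L/(6EI) at the far end, so f₁₁ = f₂₂ = 1.083/EI and f₁₂ = f₂₁ = 0.5417/EI.
Compatibility — zero rotation at each built-in end:
  1.083 M_A + 0.5417 M_B = 31.06
  0.5417 M_A + 1.083 M_B = 42.35
Solving the pair gives M_A = 12.16 kip·ft and M_B = 33.01 kip·ft (hogging).

M_B = 33.01 kip·ft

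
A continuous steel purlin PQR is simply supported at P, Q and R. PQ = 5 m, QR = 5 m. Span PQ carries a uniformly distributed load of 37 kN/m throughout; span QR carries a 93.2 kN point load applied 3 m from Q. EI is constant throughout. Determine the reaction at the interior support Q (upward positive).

Take M_Q as the redundant. Released structure: two simple spans PQ and QR with a hinge at Q.
Discontinuity in slope at Q on the released structure — sum the simple-span end rotations:
  span PQ: UDL 37: wL³/(24EI) = 192.7/EI
  span QR: point load 93.2 at a = 3: Pab(L + b)/(6LEI) = 130.5/EI
  relative rotation θ_0 = (192.7 + 130.5)/EI = 323.2/EI
A unit hogging moment at Q produces rotation L₁/(3EI) + L₂/(3EI) = 3.333/EI.
Compatibility: M_Q·(L₁+L₂)/(3EI) = θ_0, giving M_Q = 96.96 kN·m (hogging).
Span PQ, ΣM about P with M_Q applied at Q: R_Q^{PQ}·5 = 462.5 + 96.96, so R_Q^{PQ} = 111.9 kN and R_P = 185 − 111.9 = 73.11 kN.
Span QR, ΣM about R: R_Q^{QR}·5 = 186.4 + 96.96, so R_Q^{QR} = 56.67 kN and R_R = 93.2 − 56.67 = 36.53 kN.
R_Q = 111.9 + 56.67 = 168.6 kN.

R_Q = 168.6 kN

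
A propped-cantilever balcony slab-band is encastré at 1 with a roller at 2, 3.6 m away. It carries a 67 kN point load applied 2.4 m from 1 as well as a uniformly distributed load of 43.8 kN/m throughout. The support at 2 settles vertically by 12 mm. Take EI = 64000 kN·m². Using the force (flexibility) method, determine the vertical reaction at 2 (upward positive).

R_2 = 44.49 kN

Release the roller at 2. Primary structure: cantilever fixed at 1.
Primary-structure tip deflection at 2 by superposition:
  point load 67 at a = 2.4: Pa²(3L − a)/(6EI) = 540.3/EI
  UDL 43.8: wL⁴/(8EI) = 919.6/EI
  δ_0 = 1460/EI
Flexibility coefficient — unit upward force at 2: δ_{22} = L³/(3EI) = 15.55/EI.
With EI = 64000 kN·m²: δ_0 = 0.022811 m and δ_{22} = 0.000243 m/kN.
Compatibility — the beam at 2 must follow the support down by 0.012 m: δ_0 − R_2·δ_{22} = 0.012, so R_2 = (0.022811 − 0.012)/0.000243 = 44.49 kN.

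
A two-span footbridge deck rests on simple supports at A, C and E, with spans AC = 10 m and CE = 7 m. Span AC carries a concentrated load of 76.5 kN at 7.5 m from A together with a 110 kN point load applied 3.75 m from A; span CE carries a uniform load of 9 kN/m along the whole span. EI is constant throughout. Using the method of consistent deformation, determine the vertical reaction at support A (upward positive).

R_A = 67.8 kN

Take M_C as the redundant. Released structure: two simple spans AC and CE with a hinge at C.
Rotations at C on the released spans (each span's end-slope, ×1/EI):
  span AC: point load 76.5 at a = 7.5: Pab(L + a)/(6LEI) = 418.4/EI
  span AC: point load 110 at a = 3.75: Pab(L + a)/(6LEI) = 590.8/EI
  span CE: UDL 9: wL³/(24EI) = 128.6/EI
  relative rotation θ_0 = (1009 + 128.6)/EI = 1138/EI
A unit hogging moment at C produces rotation L₁/(3EI) + L₂/(3EI) = 5.667/EI.
Compatibility: M_C·(L₁+L₂)/(3EI) = θ_0, giving M_C = 200.8 kN·m (hogging).
Span AC, ΣM about A with M_C applied at C: R_C^{AC}·10 = 986.2 + 200.8, so R_C^{AC} = 118.7 kN and R_A = 186.5 − 118.7 = 67.8 kN.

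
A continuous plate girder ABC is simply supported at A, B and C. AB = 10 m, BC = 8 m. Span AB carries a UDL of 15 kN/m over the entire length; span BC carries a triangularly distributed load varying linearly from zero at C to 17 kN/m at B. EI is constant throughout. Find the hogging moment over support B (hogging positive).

Insert a hinge at B; M_B is the redundant, and each span becomes simply supported.
Discontinuity in slope at B on the released structure — sum the simple-span end rotations:
  span AB: UDL 15: wL³/(24EI) = 625/EI
  span BC: triangular load, peak 17: w₀L³/(45EI) = 193.4/EI
  relative rotation θ_0 = (625 + 193.4)/EI = 818.4/EI
A unit hogging moment at B produces rotation L₁/(3EI) + L₂/(3EI) = 6/EI.
Slope continuity at B: θ_0 = M_B·6/EI, so M_B = 818.4/6 = 136.4 kN·m (hogging).

M_B = 136.4 kN·m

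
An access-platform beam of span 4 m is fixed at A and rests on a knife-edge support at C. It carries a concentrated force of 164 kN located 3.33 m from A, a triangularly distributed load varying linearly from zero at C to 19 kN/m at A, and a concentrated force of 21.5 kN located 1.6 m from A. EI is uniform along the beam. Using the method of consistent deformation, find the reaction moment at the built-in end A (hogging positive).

Release the roller at C. Primary structure: cantilever fixed at A.
Downward deflection at the released point C due to the loads:
  point load 164 at a = 3.33: Pa²(3L − a)/(6EI) = 2628/EI
  triangular load, peak 19 at the fixed end: w₀L⁴/(30EI) = 162.1/EI
  point load 21.5 at a = 1.6: Pa²(3L − a)/(6EI) = 95.4/EI
  δ_0 = 2885/EI
Tip deflection under a unit load at C: L³/(3EI) = 21.33/EI.
Compatibility at C: δ_0 − R_C·δ_{CC} = 0, so R_C = 2885/21.33 = 135.3 kN.
Moment equilibrium about A: M_A = Σ(load moments about A) − R_C·L = 631.2 − 135.3×4 = 90.18 kN·m.

M_A = 90.18 kN·m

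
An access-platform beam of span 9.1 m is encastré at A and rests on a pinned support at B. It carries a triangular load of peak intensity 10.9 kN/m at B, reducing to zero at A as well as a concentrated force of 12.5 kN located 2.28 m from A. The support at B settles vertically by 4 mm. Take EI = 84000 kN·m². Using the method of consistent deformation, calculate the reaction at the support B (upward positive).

R_B = 27.02 kN

Release the roller at B. Primary structure: cantilever fixed at A.
Downward deflection at the released point B due to the loads:
  triangular load, peak 10.9 at the free end: 11w₀L⁴/(120EI) = 6852/EI
  point load 12.5 at a = 2.28: Pa²(3L − a)/(6EI) = 271/EI
  δ_0 = 7123/EI
Tip deflection under a unit load at B: L³/(3EI) = 251.2/EI.
With EI = 84000 kN·m²: δ_0 = 0.084795 m and δ_{BB} = 0.00299 m/kN.
Compatibility — the beam at B must follow the support down by 0.004 m: δ_0 − R_B·δ_{BB} = 0.004, so R_B = (0.084795 − 0.004)/0.00299 = 27.02 kN.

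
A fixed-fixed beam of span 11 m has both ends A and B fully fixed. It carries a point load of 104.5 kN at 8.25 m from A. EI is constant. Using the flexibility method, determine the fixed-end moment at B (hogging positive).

M_B = 161.6 kN·m

Take the two fixed-end moments M_A, M_B as redundants; the released structure is the simple span AB.
End rotations of the released simple span under the applied load (×1/EI):
  at A: point load 104.5 at a = 8.25: Pab(L + b)/(6LEI) = 493.9/EI
  at B: point load 104.5 at a = 8.25: Pab(L + a)/(6LEI) = 691.5/EI
  θ_A0 = 493.9/EI,  θ_B0 = 691.5/EI
Flexibility coefficients: a unit moment at one end gives L/(3EI) there and L/(6EI) at the far end, so f₁₁ = f₂₂ = 3.667/EI and f₁₂ = f₂₁ = 1.833/EI.
Compatibility — zero rotation at each built-in end:
  3.667 M_A + 1.833 M_B = 493.9
  1.833 M_A + 3.667 M_B = 691.5
Solving the pair gives M_A = 53.88 kN·m and M_B = 161.6 kN·m (hogging).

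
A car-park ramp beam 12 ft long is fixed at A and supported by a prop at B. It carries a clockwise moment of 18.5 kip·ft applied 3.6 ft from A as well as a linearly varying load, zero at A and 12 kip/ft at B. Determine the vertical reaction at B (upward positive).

Remove the prop at B; the released (primary) structure is a cantilever built in at A.
Primary-structure tip deflection at B by superposition:
  clockwise couple 18.5 at a = 3.6: M₀a(2L − a)/(2EI) = 679.3/EI
  triangular load, peak 12 at the free end: 11w₀L⁴/(120EI) = 22810/EI
  δ_0 = 23489/EI
Flexibility coefficient — unit upward force at B: δ_{BB} = L³/(3EI) = 576/EI.
The prop prevents deflection at B: R_B = δ_0/δ_{BB} = 23489/576 = 40.78 kip.

R_B = 40.78 kip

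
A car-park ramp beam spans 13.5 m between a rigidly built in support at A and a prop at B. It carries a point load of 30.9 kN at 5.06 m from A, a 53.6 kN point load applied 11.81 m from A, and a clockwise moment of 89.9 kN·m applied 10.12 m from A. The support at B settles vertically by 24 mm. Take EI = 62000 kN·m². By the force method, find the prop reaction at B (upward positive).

Choose R_B as the redundant. The primary structure is the cantilever fixed at A.
Downward deflection at the released point B due to the loads:
  point load 30.9 at a = 5.06: Pa²(3L − a)/(6EI) = 4673/EI
  point load 53.6 at a = 11.81: Pa²(3L − a)/(6EI) = 35747/EI
  clockwise couple 89.9 at a = 10.12: M₀a(2L − a)/(2EI) = 7679/EI
  δ_0 = 48099/EI
Tip deflection under a unit load at B: L³/(3EI) = 820.1/EI.
With EI = 62000 kN·m²: δ_0 = 0.77579 m and δ_{BB} = 0.013228 m/kN.
Compatibility — the beam at B must follow the support down by 0.024 m: δ_0 − R_B·δ_{BB} = 0.024, so R_B = (0.77579 − 0.024)/0.013228 = 56.83 kN.

R_B = 56.83 kN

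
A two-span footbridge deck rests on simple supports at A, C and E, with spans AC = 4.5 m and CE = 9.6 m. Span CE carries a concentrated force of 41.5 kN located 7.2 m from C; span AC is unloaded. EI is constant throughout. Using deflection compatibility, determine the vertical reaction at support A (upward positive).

Release continuity at C by inserting a hinge; the redundant is the internal moment M_C. The primary structure is two simply-supported spans AC and CE.
Rotations at C on the released spans (each span's end-slope, ×1/EI):
  span CE: point load 41.5 at a = 7.2: Pab(L + b)/(6LEI) = 149.4/EI
  relative rotation θ_0 = (0 + 149.4)/EI = 149.4/EI
A unit hogging moment at C produces rotation L₁/(3EI) + L₂/(3EI) = 4.7/EI.
Compatibility: M_C·(L₁+L₂)/(3EI) = θ_0, giving M_C = 31.79 kN·m (hogging).
Span AC, ΣM about A with M_C applied at C: R_C^{AC}·4.5 = 0 + 31.79, so R_C^{AC} = 7.064 kN and R_A = 0 − 7.064 = -7.064 kN.

R_A = -7.064 kN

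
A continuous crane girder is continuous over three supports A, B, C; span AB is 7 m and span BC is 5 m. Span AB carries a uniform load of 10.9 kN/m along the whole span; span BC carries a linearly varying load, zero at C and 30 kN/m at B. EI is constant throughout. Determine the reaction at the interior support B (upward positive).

R_B = 108.6 kN

Insert a hinge at B; M_B is the redundant, and each span becomes simply supported.
Rotations at B on the released spans (each span's end-slope, ×1/EI):
  span AB: UDL 10.9: wL³/(24EI) = 155.8/EI
  span BC: triangular load, peak 30: w₀L³/(45EI) = 83.33/EI
  relative rotation θ_0 = (155.8 + 83.33)/EI = 239.1/EI
A unit hogging moment at B produces rotation L₁/(3EI) + L₂/(3EI) = 4/EI.
Compatibility: M_B·(L₁+L₂)/(3EI) = θ_0, giving M_B = 59.78 kN·m (hogging).
Span AB, ΣM about A with M_B applied at B: R_B^{AB}·7 = 267.1 + 59.78, so R_B^{AB} = 46.69 kN and R_A = 76.3 − 46.69 = 29.61 kN.
Span BC, ΣM about C: R_B^{BC}·5 = 250 + 59.78, so R_B^{BC} = 61.96 kN and R_C = 75 − 61.96 = 13.04 kN.
R_B = 46.69 + 61.96 = 108.6 kN.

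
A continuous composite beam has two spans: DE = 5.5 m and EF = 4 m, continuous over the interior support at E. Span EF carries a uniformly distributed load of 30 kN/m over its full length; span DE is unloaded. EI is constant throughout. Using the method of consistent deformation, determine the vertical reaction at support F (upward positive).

Insert a hinge at E; M_E is the redundant, and each span becomes simply supported.
Discontinuity in slope at E on the released structure — sum the simple-span end rotations:
  span EF: UDL 30: wL³/(24EI) = 80/EI
  relative rotation θ_0 = (0 + 80)/EI = 80/EI
A unit hogging moment at E produces rotation L₁/(3EI) + L₂/(3EI) = 3.167/EI.
Slope continuity at E: θ_0 = M_E·3.167/EI, so M_E = 80/3.167 = 25.26 kN·m (hogging).
Span EF, ΣM about F: R_E^{EF}·4 = 240 + 25.26, so R_E^{EF} = 66.32 kN and R_F = 120 − 66.32 = 53.68 kN.

R_F = 53.68 kN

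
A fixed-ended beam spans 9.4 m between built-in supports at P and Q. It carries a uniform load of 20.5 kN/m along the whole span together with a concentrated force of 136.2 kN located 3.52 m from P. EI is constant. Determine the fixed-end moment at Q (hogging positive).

Release both end moments; the primary structure is a simply-supported span PQ with redundants M_P and M_Q.
End rotations of the released simple span under the applied load (×1/EI):
  at P: UDL 20.5: wL³/(24EI) = 709.5/EI
  at Q: UDL 20.5: wL³/(24EI) = 709.5/EI
  at P: point load 136.2 at a = 3.52: Pab(L + b)/(6LEI) = 763.7/EI
  at Q: point load 136.2 at a = 3.52: Pab(L + a)/(6LEI) = 645.8/EI
  θ_P0 = 1473/EI,  θ_Q0 = 1355/EI
Flexibility coefficients: a unit moment at one end gives L/(3EI) there and L/(6EI) at the far end, so f₁₁ = f₂₂ = 3.133/EI and f₁₂ = f₂₁ = 1.567/EI.
Compatibility — zero rotation at each built-in end:
  3.133 M_P + 1.567 M_Q = 1473
  1.567 M_P + 3.133 M_Q = 1355
Solving the pair gives M_P = 338.5 kN·m and M_Q = 263.2 kN·m (hogging).

M_Q = 263.2 kN·m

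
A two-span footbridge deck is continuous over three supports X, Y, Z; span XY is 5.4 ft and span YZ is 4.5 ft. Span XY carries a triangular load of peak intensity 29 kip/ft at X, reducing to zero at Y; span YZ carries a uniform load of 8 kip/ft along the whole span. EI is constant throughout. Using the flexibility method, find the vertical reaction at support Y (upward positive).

R_Y = 58.81 kip

Take M_Y as the redundant. Released structure: two simple spans XY and YZ with a hinge at Y.
Discontinuity in slope at Y on the released structure — sum the simple-span end rotations:
  span XY: triangular load, peak 29: 7w₀L³/(360EI) = 88.79/EI
  span YZ: UDL 8: wL³/(24EI) = 30.38/EI
  relative rotation θ_0 = (88.79 + 30.38)/EI = 119.2/EI
A unit hogging moment at Y produces rotation L₁/(3EI) + L₂/(3EI) = 3.3/EI.
Compatibility: M_Y·(L₁+L₂)/(3EI) = θ_0, giving M_Y = 36.11 kip·ft (hogging).
Span XY, ΣM about X with M_Y applied at Y: R_Y^{XY}·5.4 = 140.9 + 36.11, so R_Y^{XY} = 32.79 kip and R_X = 78.3 − 32.79 = 45.51 kip.
Span YZ, ΣM about Z: R_Y^{YZ}·4.5 = 81 + 36.11, so R_Y^{YZ} = 26.02 kip and R_Z = 36 − 26.02 = 9.975 kip.
R_Y = 32.79 + 26.02 = 58.81 kip.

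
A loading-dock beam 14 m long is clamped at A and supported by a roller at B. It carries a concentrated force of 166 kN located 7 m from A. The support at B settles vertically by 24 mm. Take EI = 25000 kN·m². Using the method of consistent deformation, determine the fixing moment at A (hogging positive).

Remove the prop at B; the released (primary) structure is a cantilever built in at A.
Primary-structure tip deflection at B by superposition:
  point load 166 at a = 7: Pa²(3L − a)/(6EI) = 47448/EI
Flexibility coefficient — unit upward force at B: δ_{BB} = L³/(3EI) = 914.7/EI.
With EI = 25000 kN·m²: δ_0 = 1.8979 m and δ_{BB} = 0.036587 m/kN.
Compatibility — the beam at B must follow the support down by 0.024 m: δ_0 − R_B·δ_{BB} = 0.024, so R_B = (1.8979 − 0.024)/0.036587 = 51.22 kN.
Moment equilibrium about A: M_A = Σ(load moments about A) − R_B·L = 1162 − 51.22×14 = 444.9 kN·m.

M_A = 444.9 kN·m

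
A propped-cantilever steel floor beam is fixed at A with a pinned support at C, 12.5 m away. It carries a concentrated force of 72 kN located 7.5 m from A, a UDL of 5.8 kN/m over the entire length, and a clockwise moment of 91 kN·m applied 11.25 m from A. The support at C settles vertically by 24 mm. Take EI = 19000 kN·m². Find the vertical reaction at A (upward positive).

R_A = 76.1 kN

Take the reaction at C as the redundant and release it; the primary structure is a cantilever fixed at A.
Downward deflection at the released point C due to the loads:
  point load 72 at a = 7.5: Pa²(3L − a)/(6EI) = 20250/EI
  UDL 5.8: wL⁴/(8EI) = 17700/EI
  clockwise couple 91 at a = 11.25: M₀a(2L − a)/(2EI) = 7038/EI
  δ_0 = 44988/EI
Flexibility coefficient — unit upward force at C: δ_{CC} = L³/(3EI) = 651/EI.
With EI = 19000 kN·m²: δ_0 = 2.3678 m and δ_{CC} = 0.034265 m/kN.
Compatibility — the beam at C must follow the support down by 0.024 m: δ_0 − R_C·δ_{CC} = 0.024, so R_C = (2.3678 − 0.024)/0.034265 = 68.4 kN.
Vertical equilibrium: R_A = ΣP − R_C = 144.5 − 68.4 = 76.1 kN.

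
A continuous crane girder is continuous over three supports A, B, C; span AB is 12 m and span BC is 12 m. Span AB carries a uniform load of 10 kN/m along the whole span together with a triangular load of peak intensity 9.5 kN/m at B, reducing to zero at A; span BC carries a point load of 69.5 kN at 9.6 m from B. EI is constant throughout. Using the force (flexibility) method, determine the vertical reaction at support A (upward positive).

R_A = 64.36 kN

Release continuity at B by inserting a hinge; the redundant is the internal moment M_B. The primary structure is two simply-supported spans AB and BC.
End slopes at the hinge B, treating each span as simply supported:
  span AB: UDL 10: wL³/(24EI) = 720/EI
  span AB: triangular load, peak 9.5: w₀L³/(45EI) = 364.8/EI
  span BC: point load 69.5 at a = 9.6: Pab(L + b)/(6LEI) = 320.3/EI
  relative rotation θ_0 = (1085 + 320.3)/EI = 1405/EI
A unit hogging moment at B produces rotation L₁/(3EI) + L₂/(3EI) = 8/EI.
Compatibility: M_B·(L₁+L₂)/(3EI) = θ_0, giving M_B = 175.6 kN·m (hogging).
Span AB, ΣM about A with M_B applied at B: R_B^{AB}·12 = 1176 + 175.6, so R_B^{AB} = 112.6 kN and R_A = 177 − 112.6 = 64.36 kN.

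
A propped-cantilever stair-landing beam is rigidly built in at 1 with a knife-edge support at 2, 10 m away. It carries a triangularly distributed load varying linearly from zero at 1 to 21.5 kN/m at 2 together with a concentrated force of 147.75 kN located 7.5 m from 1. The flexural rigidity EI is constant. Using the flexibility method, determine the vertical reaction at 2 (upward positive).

Take the reaction at 2 as the redundant and release it; the primary structure is a cantilever fixed at 1.
Deflection at 2 on the released cantilever, summing each load's contribution:
  triangular load, peak 21.5 at the free end: 11w₀L⁴/(120EI) = 19708/EI
  point load 147.75 at a = 7.5: Pa²(3L − a)/(6EI) = 31166/EI
  δ_0 = 50874/EI
Tip deflection under a unit load at 2: L³/(3EI) = 333.3/EI.
Compatibility at 2: δ_0 − R_2·δ_{22} = 0, so R_2 = 50874/333.3 = 152.6 kN.

R_2 = 152.6 kN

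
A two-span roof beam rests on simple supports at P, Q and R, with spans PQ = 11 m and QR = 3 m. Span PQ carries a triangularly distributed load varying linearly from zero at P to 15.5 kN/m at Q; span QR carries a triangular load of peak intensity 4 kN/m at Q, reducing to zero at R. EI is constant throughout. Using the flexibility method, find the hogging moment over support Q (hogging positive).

Take M_Q as the redundant. Released structure: two simple spans PQ and QR with a hinge at Q.
Discontinuity in slope at Q on the released structure — sum the simple-span end rotations:
  span PQ: triangular load, peak 15.5: w₀L³/(45EI) = 458.5/EI
  span QR: triangular load, peak 4: w₀L³/(45EI) = 2.4/EI
  relative rotation θ_0 = (458.5 + 2.4)/EI = 460.9/EI
A unit hogging moment at Q produces rotation L₁/(3EI) + L₂/(3EI) = 4.667/EI.
Compatibility: M_Q·(L₁+L₂)/(3EI) = θ_0, giving M_Q = 98.75 kN·m (hogging).

M_Q = 98.75 kN·m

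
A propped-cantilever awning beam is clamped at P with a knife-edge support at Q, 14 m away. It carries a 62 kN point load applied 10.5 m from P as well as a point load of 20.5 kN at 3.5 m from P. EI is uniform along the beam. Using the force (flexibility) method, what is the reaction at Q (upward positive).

R_Q = 41 kN

Release the roller at Q. Primary structure: cantilever fixed at P.
Deflection at Q on the released cantilever, summing each load's contribution:
  point load 62 at a = 10.5: Pa²(3L − a)/(6EI) = 35886/EI
  point load 20.5 at a = 3.5: Pa²(3L − a)/(6EI) = 1611/EI
  δ_0 = 37498/EI
Tip deflection under a unit load at Q: L³/(3EI) = 914.7/EI.
Compatibility at Q: δ_0 − R_Q·δ_{QQ} = 0, so R_Q = 37498/914.7 = 41 kN.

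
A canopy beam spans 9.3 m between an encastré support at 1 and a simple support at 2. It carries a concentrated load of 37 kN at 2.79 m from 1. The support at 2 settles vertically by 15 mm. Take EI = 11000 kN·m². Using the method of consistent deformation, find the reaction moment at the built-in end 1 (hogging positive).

Release the roller at 2. Primary structure: cantilever fixed at 1.
Deflection at 2 on the released cantilever, summing each load's contribution:
  point load 37 at a = 2.79: Pa²(3L − a)/(6EI) = 1205/EI
Flexibility coefficient — unit upward force at 2: δ_{22} = L³/(3EI) = 268.1/EI.
With EI = 11000 kN·m²: δ_0 = 0.10958 m and δ_{22} = 0.024374 m/kN.
Compatibility — the beam at 2 must follow the support down by 0.015 m: δ_0 − R_2·δ_{22} = 0.015, so R_2 = (0.10958 − 0.015)/0.024374 = 3.88 kN.
Moment equilibrium about 1: M_1 = Σ(load moments about 1) − R_2·L = 103.2 − 3.88×9.3 = 67.15 kN·m.

M_1 = 67.15 kN·m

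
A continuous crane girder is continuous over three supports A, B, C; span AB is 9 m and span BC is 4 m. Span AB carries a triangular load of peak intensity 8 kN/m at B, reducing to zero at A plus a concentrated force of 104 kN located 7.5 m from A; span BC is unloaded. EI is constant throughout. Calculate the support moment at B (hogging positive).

Take M_B as the redundant. Released structure: two simple spans AB and BC with a hinge at B.
End slopes at the hinge B, treating each span as simply supported:
  span AB: triangular load, peak 8: w₀L³/(45EI) = 129.6/EI
  span AB: point load 104 at a = 7.5: Pab(L + a)/(6LEI) = 357.5/EI
  relative rotation θ_0 = (487.1 + 0)/EI = 487.1/EI
A unit hogging moment at B produces rotation L₁/(3EI) + L₂/(3EI) = 4.333/EI.
Compatibility: M_B·(L₁+L₂)/(3EI) = θ_0, giving M_B = 112.4 kN·m (hogging).

M_B = 112.4 kN·m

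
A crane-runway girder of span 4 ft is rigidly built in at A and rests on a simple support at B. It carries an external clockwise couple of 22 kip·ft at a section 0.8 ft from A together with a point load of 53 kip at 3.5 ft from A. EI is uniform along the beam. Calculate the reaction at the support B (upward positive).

R_B = 46.08 kip

Release the roller at B. Primary structure: cantilever fixed at A.
Free-end deflection of the primary structure under the applied loading (downward +):
  clockwise couple 22 at a = 0.8: M₀a(2L − a)/(2EI) = 63.36/EI
  point load 53 at a = 3.5: Pa²(3L − a)/(6EI) = 919.8/EI
  δ_0 = 983.1/EI
Tip deflection under a unit load at B: L³/(3EI) = 21.33/EI.
Compatibility at B: δ_0 − R_B·δ_{BB} = 0, so R_B = 983.1/21.33 = 46.08 kip.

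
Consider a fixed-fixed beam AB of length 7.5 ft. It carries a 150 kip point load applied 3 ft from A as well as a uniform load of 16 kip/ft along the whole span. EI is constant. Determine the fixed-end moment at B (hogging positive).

Release both end moments; the primary structure is a simply-supported span AB with redundants M_A and M_B.
On the primary (simply-supported) span, the end slopes from the loading are:
  at A: point load 150 at a = 3: Pab(L + b)/(6LEI) = 540/EI
  at B: point load 150 at a = 3: Pab(L + a)/(6LEI) = 472.5/EI
  at A: UDL 16: wL³/(24EI) = 281.2/EI
  at B: UDL 16: wL³/(24EI) = 281.2/EI
  θ_A0 = 821.2/EI,  θ_B0 = 753.8/EI
Flexibility coefficients: a unit moment at one end gives L/(3EI) there and L/(6EI) at the far end, so f₁₁ = f₂₂ = 2.5/EI and f₁₂ = f₂₁ = 1.25/EI.
Compatibility — zero rotation at each built-in end:
  2.5 M_A + 1.25 M_B = 821.2
  1.25 M_A + 2.5 M_B = 753.8
Solving the pair gives M_A = 237 kip·ft and M_B = 183 kip·ft (hogging).

M_B = 183 kip·ft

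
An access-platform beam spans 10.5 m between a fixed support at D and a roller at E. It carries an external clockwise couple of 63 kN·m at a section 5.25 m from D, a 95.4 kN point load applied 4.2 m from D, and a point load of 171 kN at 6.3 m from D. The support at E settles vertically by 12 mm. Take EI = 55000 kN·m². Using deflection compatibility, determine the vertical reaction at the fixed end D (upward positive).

Remove the prop at E; the released (primary) structure is a cantilever built in at D.
Free-end deflection of the primary structure under the applied loading (downward +):
  clockwise couple 63 at a = 5.25: M₀a(2L − a)/(2EI) = 2605/EI
  point load 95.4 at a = 4.2: Pa²(3L − a)/(6EI) = 7657/EI
  point load 171 at a = 6.3: Pa²(3L − a)/(6EI) = 28505/EI
  δ_0 = 38767/EI
Tip deflection under a unit load at E: L³/(3EI) = 385.9/EI.
With EI = 55000 kN·m²: δ_0 = 0.70485 m and δ_{EE} = 0.007016 m/kN.
Compatibility — the beam at E must follow the support down by 0.012 m: δ_0 − R_E·δ_{EE} = 0.012, so R_E = (0.70485 − 0.012)/0.007016 = 98.75 kN.
Vertical equilibrium: R_D = ΣP − R_E = 266.4 − 98.75 = 167.6 kN.

R_D = 167.6 kN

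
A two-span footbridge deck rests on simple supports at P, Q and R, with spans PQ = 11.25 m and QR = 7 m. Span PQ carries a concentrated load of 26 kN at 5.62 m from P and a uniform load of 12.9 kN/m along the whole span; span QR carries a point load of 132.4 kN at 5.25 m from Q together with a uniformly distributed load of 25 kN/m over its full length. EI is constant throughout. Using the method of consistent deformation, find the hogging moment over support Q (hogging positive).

Insert a hinge at Q; M_Q is the redundant, and each span becomes simply supported.
Rotations at Q on the released spans (each span's end-slope, ×1/EI):
  span PQ: point load 26 at a = 5.62: Pab(L + a)/(6LEI) = 205.6/EI
  span PQ: UDL 12.9: wL³/(24EI) = 765.3/EI
  span QR: point load 132.4 at a = 5.25: Pab(L + b)/(6LEI) = 253.4/EI
  span QR: UDL 25: wL³/(24EI) = 357.3/EI
  relative rotation θ_0 = (970.9 + 610.7)/EI = 1582/EI
A unit hogging moment at Q produces rotation L₁/(3EI) + L₂/(3EI) = 6.083/EI.
Slope continuity at Q: θ_0 = M_Q·6.083/EI, so M_Q = 1582/6.083 = 260 kN·m (hogging).

M_Q = 260 kN·m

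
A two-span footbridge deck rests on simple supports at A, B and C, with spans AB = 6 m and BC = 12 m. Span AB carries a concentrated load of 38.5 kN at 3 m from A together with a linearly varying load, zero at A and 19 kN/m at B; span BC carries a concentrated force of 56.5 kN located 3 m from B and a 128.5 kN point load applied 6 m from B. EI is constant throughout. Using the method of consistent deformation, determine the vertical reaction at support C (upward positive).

Take M_B as the redundant. Released structure: two simple spans AB and BC with a hinge at B.
Discontinuity in slope at B on the released structure — sum the simple-span end rotations:
  span AB: point load 38.5 at a = 3: Pab(L + a)/(6LEI) = 86.62/EI
  span AB: triangular load, peak 19: w₀L³/(45EI) = 91.2/EI
  span BC: point load 56.5 at a = 3: Pab(L + b)/(6LEI) = 444.9/EI
  span BC: point load 128.5 at a = 6: Pab(L + b)/(6LEI) = 1156/EI
  relative rotation θ_0 = (177.8 + 1601)/EI = 1779/EI
A unit hogging moment at B produces rotation L₁/(3EI) + L₂/(3EI) = 6/EI.
Compatibility: M_B·(L₁+L₂)/(3EI) = θ_0, giving M_B = 296.5 kN·m (hogging).
Span BC, ΣM about C: R_B^{BC}·12 = 1280 + 296.5, so R_B^{BC} = 131.3 kN and R_C = 185 − 131.3 = 53.66 kN.

R_C = 53.66 kN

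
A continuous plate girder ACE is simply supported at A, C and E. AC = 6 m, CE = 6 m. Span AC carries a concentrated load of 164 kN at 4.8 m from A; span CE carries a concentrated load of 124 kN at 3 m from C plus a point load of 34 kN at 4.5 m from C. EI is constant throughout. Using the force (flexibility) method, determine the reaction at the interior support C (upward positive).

R_C = 252.6 kN

Insert a hinge at C; M_C is the redundant, and each span becomes simply supported.
Discontinuity in slope at C on the released structure — sum the simple-span end rotations:
  span AC: point load 164 at a = 4.8: Pab(L + a)/(6LEI) = 283.4/EI
  span CE: point load 124 at a = 3: Pab(L + b)/(6LEI) = 279/EI
  span CE: point load 34 at a = 4.5: Pab(L + b)/(6LEI) = 47.81/EI
  relative rotation θ_0 = (283.4 + 326.8)/EI = 610.2/EI
A unit hogging moment at C produces rotation L₁/(3EI) + L₂/(3EI) = 4/EI.
Compatibility: M_C·(L₁+L₂)/(3EI) = θ_0, giving M_C = 152.6 kN·m (hogging).
Span AC, ΣM about A with M_C applied at C: R_C^{AC}·6 = 787.2 + 152.6, so R_C^{AC} = 156.6 kN and R_A = 164 − 156.6 = 7.375 kN.
Span CE, ΣM about E: R_C^{CE}·6 = 423 + 152.6, so R_C^{CE} = 95.93 kN and R_E = 158 − 95.93 = 62.07 kN.
R_C = 156.6 + 95.93 = 252.6 kN.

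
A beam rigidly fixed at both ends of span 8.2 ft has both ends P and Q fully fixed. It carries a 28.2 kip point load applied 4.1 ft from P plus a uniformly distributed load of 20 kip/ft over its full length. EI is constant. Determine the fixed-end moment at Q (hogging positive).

M_Q = 141 kip·ft

Take the two fixed-end moments M_P, M_Q as redundants; the released structure is the simple span PQ.
Simple-span end rotations at P and Q under the given loads:
  at P: point load 28.2 at a = 4.1: Pab(L + b)/(6LEI) = 118.5/EI
  at Q: point load 28.2 at a = 4.1: Pab(L + a)/(6LEI) = 118.5/EI
  at P: UDL 20: wL³/(24EI) = 459.5/EI
  at Q: UDL 20: wL³/(24EI) = 459.5/EI
  θ_P0 = 578/EI,  θ_Q0 = 578/EI
Flexibility coefficients: a unit moment at one end gives L/(3EI) there and L/(6EI) at the far end, so f₁₁ = f₂₂ = 2.733/EI and f₁₂ = f₂₁ = 1.367/EI.
Compatibility — zero rotation at each built-in end:
  2.733 M_P + 1.367 M_Q = 578
  1.367 M_P + 2.733 M_Q = 578
Solving the pair gives M_P = 141 kip·ft and M_Q = 141 kip·ft (hogging).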